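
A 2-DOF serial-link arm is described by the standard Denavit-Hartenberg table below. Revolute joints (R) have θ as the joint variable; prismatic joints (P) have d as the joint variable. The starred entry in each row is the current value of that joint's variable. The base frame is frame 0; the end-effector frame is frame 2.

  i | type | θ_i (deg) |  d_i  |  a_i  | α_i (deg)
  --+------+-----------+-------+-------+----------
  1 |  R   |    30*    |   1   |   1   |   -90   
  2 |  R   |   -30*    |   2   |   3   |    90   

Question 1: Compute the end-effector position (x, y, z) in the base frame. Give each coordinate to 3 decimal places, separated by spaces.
after link 1: o_1 = (0.8660, 0.5000, 1.0000)
after link 2: o_2 = (2.1160, 3.5311, 2.5000)

2.116 3.531 2.500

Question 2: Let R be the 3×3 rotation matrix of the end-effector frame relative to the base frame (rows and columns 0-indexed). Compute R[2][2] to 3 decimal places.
0.866

End-effector z-axis (col 2 of R) = (-0.4330,-0.2500,0.8660)
R[2][2] = 0.8660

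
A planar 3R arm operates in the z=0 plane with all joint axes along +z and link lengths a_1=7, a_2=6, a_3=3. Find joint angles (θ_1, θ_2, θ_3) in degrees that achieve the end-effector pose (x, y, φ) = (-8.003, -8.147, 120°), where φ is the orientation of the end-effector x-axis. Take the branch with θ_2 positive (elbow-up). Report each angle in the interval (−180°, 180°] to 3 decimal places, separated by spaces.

wrist centre = target − a_3·(cos φ, sin φ) = (-6.5030, -10.7451)
cos θ_2 = (157.7457−7²−6²)/(2·7·6) = 0.8660; θ_2 = 30.0006° (elbow-up)
β = atan2(-10.7451,-6.5030) = -121.1826°; ψ = atan2(3.0001,12.1961) = 13.8195°
θ_1 = β − ψ = -135.0021°
θ_3 = φ − θ_1 − θ_2 = -134.9985° (wrapped to (-180°,180°])

-135.002 30.001 -134.998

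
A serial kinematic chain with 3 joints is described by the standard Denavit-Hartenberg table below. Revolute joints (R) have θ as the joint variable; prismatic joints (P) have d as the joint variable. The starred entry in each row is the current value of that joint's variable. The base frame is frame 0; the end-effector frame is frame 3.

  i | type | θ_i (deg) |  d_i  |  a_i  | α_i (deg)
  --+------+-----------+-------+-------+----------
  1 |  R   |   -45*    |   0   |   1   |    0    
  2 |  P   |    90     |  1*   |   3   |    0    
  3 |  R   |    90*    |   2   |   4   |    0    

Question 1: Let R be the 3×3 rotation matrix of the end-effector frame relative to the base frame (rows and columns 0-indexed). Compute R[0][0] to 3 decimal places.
End-effector x-axis (col 0 of R) = (-0.7071,0.7071,0.0000)
R[0][0] = -0.7071

-0.707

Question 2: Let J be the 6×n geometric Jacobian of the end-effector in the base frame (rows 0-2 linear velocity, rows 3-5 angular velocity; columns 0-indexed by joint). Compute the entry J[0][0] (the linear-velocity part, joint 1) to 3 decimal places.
axis z_0 = ẑ; lever o_n−o_0 = (0.0000,4.2426,3.0000)
cross product → J_v[:, 0] = (-4.2426,0.0000,0.0000)
J_ω[:, 0] = z_0
entry J[0][0] = -4.2426

-4.243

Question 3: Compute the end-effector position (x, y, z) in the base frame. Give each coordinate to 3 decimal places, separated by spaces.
after link 1: o_1 = (0.7071, -0.7071, 0.0000)
after link 2: o_2 = (2.8284, 1.4142, 1.0000)
after link 3: o_3 = (0.0000, 4.2426, 3.0000)

0.000 4.243 3.000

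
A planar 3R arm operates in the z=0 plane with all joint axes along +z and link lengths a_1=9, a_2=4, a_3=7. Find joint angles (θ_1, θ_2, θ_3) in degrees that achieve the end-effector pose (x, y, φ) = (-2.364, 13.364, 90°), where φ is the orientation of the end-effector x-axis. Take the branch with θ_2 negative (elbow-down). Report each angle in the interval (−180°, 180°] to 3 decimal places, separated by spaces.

135.000 -134.999 89.999

wrist centre = target − a_3·(cos φ, sin φ) = (-2.3640, 6.3640)
cos θ_2 = (46.0890−9²−4²)/(2·9·4) = -0.7071; θ_2 = -134.9992° (elbow-down)
β = atan2(6.3640,-2.3640) = 110.3782°; ψ = atan2(-2.8285,6.1716) = -24.6221°
θ_1 = β − ψ = 135.0004°
θ_3 = φ − θ_1 − θ_2 = 89.9989° (wrapped to (-180°,180°])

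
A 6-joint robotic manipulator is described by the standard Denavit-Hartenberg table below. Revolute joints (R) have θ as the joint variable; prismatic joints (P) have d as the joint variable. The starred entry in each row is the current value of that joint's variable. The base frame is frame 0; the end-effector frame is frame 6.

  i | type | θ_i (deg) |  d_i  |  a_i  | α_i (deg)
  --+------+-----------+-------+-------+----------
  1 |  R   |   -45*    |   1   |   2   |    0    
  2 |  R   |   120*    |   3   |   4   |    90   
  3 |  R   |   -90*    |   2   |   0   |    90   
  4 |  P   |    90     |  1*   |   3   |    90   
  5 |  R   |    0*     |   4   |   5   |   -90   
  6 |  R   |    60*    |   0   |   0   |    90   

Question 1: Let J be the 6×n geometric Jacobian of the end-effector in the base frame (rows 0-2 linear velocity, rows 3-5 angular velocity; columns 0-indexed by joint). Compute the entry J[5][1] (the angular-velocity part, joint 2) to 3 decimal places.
axis z_1 = (0.0000,0.0000,1.0000); lever o_n−o_1 = (10.4357,0.3096,-1.0000)
cross product → J_v[:, 1] = (-0.3096,10.4357,0.0000)
J_ω[:, 1] = z_1
entry J[5][1] = 1.0000

1.000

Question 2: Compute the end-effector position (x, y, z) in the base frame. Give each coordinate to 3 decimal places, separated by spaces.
11.850 -1.105 0.000

after link 1: o_1 = (1.4142, -1.4142, 1.0000)
after link 2: o_2 = (2.4495, 2.4495, 4.0000)
after link 3: o_3 = (4.3813, 1.9319, 4.0000)
after link 4: o_4 = (7.0203, 0.1895, 4.0000)
after link 5: o_5 = (11.8499, -1.1046, 0.0000)
after link 6: o_6 = (11.8499, -1.1046, 0.0000)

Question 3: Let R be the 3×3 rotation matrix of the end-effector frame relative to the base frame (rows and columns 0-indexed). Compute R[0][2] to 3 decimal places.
End-effector z-axis (col 2 of R) = (0.8365,-0.2241,-0.5000)
R[0][2] = 0.8365

0.837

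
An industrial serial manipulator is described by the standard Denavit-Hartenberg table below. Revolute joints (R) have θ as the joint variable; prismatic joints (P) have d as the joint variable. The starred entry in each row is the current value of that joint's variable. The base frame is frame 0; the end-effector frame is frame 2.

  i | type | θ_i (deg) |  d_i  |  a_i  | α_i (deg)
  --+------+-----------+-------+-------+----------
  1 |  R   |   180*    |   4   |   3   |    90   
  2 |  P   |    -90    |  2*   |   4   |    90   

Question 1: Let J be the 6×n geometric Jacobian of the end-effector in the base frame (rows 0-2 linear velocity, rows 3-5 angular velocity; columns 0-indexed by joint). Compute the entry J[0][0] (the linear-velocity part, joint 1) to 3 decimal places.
axis z_0 = ẑ; lever o_n−o_0 = (-3.0000,2.0000,0.0000)
cross product → J_v[:, 0] = (-2.0000,-3.0000,0.0000)
J_ω[:, 0] = z_0
entry J[0][0] = -2.0000

-2.000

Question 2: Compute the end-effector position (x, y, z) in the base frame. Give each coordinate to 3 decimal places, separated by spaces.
-3.000 2.000 0.000

after link 1: o_1 = (-3.0000, 0.0000, 4.0000)
after link 2: o_2 = (-3.0000, 2.0000, 0.0000)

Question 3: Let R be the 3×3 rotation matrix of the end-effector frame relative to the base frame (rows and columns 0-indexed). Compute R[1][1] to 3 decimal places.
1.000

End-effector y-axis (col 1 of R) = (0.0000,1.0000,0.0000)
R[1][1] = 1.0000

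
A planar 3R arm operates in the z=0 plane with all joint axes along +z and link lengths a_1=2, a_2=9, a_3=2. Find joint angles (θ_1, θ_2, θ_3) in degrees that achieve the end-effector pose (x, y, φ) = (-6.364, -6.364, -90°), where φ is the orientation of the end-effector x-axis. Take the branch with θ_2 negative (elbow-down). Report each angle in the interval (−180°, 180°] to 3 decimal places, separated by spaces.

wrist centre = target − a_3·(cos φ, sin φ) = (-6.3640, -4.3640)
cos θ_2 = (59.5450−2²−9²)/(2·2·9) = -0.7071; θ_2 = -134.9981° (elbow-down)
β = atan2(-4.3640,-6.3640) = -145.5603°; ψ = atan2(-6.3642,-4.3638) = -124.4375°
θ_1 = β − ψ = -21.1229°
θ_3 = φ − θ_1 − θ_2 = 66.1210° (wrapped to (-180°,180°])

-21.123 -134.998 66.121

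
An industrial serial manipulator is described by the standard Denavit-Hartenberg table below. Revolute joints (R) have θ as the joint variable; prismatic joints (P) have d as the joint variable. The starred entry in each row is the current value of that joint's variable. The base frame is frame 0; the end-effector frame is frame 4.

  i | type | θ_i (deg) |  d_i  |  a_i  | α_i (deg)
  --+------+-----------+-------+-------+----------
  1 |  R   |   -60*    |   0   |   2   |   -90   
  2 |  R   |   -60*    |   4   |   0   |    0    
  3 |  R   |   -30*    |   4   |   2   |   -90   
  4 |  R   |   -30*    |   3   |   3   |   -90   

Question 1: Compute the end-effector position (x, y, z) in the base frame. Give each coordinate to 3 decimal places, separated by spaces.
10.727 0.420 4.598

after link 1: o_1 = (1.0000, -1.7321, 0.0000)
after link 2: o_2 = (4.4641, 0.2679, 0.0000)
after link 3: o_3 = (7.9282, 2.2679, 2.0000)
after link 4: o_4 = (10.7272, 0.4199, 4.5981)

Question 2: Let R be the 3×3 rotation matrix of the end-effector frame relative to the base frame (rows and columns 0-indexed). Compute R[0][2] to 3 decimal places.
-0.750

End-effector z-axis (col 2 of R) = (-0.7500,-0.4330,0.5000)
R[0][2] = -0.7500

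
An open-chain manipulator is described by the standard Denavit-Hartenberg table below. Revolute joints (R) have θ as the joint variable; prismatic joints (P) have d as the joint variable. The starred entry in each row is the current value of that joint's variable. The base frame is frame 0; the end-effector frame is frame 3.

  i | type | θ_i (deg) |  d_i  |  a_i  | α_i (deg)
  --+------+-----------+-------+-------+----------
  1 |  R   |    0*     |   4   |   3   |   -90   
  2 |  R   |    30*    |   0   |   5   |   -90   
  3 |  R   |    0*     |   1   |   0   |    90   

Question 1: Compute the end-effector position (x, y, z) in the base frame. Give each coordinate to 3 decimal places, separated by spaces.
6.830 0.000 0.634

after link 1: o_1 = (3.0000, 0.0000, 4.0000)
after link 2: o_2 = (7.3301, 0.0000, 1.5000)
after link 3: o_3 = (6.8301, 0.0000, 0.6340)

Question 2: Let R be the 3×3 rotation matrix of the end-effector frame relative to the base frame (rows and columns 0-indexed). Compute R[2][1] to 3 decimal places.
End-effector y-axis (col 1 of R) = (-0.5000,0.0000,-0.8660)
R[2][1] = -0.8660

-0.866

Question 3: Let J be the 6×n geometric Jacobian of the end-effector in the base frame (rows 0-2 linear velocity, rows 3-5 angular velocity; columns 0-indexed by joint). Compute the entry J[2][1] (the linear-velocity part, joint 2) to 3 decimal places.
axis z_1 = (0.0000,1.0000,0.0000); lever o_n−o_1 = (3.8301,0.0000,-3.3660)
cross product → J_v[:, 1] = (-3.3660,0.0000,-3.8301)
J_ω[:, 1] = z_1
entry J[2][1] = -3.8301

-3.830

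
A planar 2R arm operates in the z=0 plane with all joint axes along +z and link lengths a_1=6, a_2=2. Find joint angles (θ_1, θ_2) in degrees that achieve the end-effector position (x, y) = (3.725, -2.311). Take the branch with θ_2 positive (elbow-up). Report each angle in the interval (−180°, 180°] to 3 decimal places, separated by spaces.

cos θ_2 = (19.2163−6²−2²)/(2·6·2) = -0.8660; θ_2 = 149.9954° (elbow-up)
β = atan2(-2.3110,3.7250) = -31.8156°; ψ = atan2(1.0001,4.2680) = 13.1883°
θ_1 = β − ψ = -45.0039°

-45.004 149.995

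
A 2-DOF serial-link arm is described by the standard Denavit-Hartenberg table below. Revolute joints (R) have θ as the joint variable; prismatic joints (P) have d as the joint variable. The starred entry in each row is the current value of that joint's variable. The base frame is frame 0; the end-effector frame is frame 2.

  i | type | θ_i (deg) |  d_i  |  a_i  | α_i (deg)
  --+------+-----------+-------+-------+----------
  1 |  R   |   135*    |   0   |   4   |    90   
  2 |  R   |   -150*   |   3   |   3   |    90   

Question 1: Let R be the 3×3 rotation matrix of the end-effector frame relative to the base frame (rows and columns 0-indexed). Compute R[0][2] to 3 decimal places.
0.354

End-effector z-axis (col 2 of R) = (0.3536,-0.3536,0.8660)
R[0][2] = 0.3536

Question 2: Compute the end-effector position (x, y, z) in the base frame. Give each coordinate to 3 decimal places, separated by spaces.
after link 1: o_1 = (-2.8284, 2.8284, 0.0000)
after link 2: o_2 = (1.1300, 3.1126, -1.5000)

1.130 3.113 -1.500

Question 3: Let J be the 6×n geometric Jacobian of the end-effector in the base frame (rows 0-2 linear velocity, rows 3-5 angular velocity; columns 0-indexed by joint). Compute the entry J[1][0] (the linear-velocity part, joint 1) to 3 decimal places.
axis z_0 = ẑ; lever o_n−o_0 = (1.1300,3.1126,-1.5000)
cross product → J_v[:, 0] = (-3.1126,1.1300,0.0000)
J_ω[:, 0] = z_0
entry J[1][0] = 1.1300

1.130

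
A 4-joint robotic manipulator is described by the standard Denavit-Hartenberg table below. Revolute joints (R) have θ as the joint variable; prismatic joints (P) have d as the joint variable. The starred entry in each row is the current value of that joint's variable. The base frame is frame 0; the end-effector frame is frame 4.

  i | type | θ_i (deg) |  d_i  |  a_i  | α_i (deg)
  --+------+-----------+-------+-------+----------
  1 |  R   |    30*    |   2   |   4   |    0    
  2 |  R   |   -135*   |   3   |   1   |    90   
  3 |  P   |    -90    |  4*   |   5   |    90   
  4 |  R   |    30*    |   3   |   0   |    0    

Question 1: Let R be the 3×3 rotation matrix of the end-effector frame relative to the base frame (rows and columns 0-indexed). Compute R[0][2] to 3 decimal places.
0.259

End-effector z-axis (col 2 of R) = (0.2588,0.9659,-0.0000)
R[0][2] = 0.2588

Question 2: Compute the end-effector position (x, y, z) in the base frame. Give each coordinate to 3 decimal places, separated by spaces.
after link 1: o_1 = (3.4641, 2.0000, 2.0000)
after link 2: o_2 = (3.2053, 1.0341, 5.0000)
after link 3: o_3 = (-0.6584, 2.0694, 0.0000)
after link 4: o_4 = (0.1180, 4.9671, 0.0000)

0.118 4.967 0.000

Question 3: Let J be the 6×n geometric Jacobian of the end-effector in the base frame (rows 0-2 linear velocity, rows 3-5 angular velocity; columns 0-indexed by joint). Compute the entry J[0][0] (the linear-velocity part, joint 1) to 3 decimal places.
-4.967

axis z_0 = ẑ; lever o_n−o_0 = (0.1180,4.9671,0.0000)
cross product → J_v[:, 0] = (-4.9671,0.1180,0.0000)
J_ω[:, 0] = z_0
entry J[0][0] = -4.9671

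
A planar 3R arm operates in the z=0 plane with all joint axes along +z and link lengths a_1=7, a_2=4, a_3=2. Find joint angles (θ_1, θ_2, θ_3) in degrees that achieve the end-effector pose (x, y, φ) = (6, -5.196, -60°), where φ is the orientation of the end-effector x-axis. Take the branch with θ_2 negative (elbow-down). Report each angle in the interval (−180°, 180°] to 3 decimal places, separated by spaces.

0.001 -120.001 60.000

wrist centre = target − a_3·(cos φ, sin φ) = (5.0000, -3.4639)
cos θ_2 = (36.9989−7²−4²)/(2·7·4) = -0.5000; θ_2 = -120.0012° (elbow-down)
β = atan2(-3.4639,5.0000) = -34.7138°; ψ = atan2(-3.4641,4.9999) = -34.7151°
θ_1 = β − ψ = 0.0012°
θ_3 = φ − θ_1 − θ_2 = 60.0000° (wrapped to (-180°,180°])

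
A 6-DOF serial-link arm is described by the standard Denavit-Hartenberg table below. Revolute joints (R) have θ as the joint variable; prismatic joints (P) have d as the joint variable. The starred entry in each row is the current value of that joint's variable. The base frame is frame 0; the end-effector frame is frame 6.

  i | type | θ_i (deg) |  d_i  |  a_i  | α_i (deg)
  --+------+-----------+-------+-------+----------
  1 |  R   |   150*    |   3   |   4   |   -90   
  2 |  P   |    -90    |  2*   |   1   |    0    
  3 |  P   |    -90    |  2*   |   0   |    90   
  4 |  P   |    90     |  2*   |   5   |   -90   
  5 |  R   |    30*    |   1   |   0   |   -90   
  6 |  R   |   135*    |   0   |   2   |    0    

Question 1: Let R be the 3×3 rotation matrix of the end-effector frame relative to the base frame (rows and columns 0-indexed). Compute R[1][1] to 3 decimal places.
0.884

End-effector y-axis (col 1 of R) = (-0.3062,0.8839,-0.3536)
R[1][1] = 0.8839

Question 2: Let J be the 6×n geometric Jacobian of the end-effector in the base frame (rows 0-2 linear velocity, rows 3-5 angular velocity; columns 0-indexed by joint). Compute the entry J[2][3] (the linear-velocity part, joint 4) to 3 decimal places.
prismatic axis z_3 = (0.0000,-0.0000,-1.0000)
J_v[:, 3] = z_3; J_ω[:, 3] = (0,0,0)
entry J[2][3] = -1.0000

-1.000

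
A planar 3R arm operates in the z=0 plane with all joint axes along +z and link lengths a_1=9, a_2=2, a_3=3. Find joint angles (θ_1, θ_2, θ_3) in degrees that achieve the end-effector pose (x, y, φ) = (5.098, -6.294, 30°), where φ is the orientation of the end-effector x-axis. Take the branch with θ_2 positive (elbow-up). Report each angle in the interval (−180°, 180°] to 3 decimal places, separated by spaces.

-84.432 120.007 -5.575

wrist centre = target − a_3·(cos φ, sin φ) = (2.4999, -7.7940)
cos θ_2 = (66.9961−9²−2²)/(2·9·2) = -0.5001; θ_2 = 120.0073° (elbow-up)
β = atan2(-7.7940,2.4999) = -72.2164°; ψ = atan2(1.7319,7.9998) = 12.2158°
θ_1 = β − ψ = -84.4322°
θ_3 = φ − θ_1 − θ_2 = -5.5751° (wrapped to (-180°,180°])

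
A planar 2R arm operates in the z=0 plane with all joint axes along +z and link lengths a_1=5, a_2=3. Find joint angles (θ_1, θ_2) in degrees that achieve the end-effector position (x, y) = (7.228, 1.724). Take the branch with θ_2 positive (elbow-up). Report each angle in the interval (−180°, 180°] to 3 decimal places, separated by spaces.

cos θ_2 = (55.2162−5²−3²)/(2·5·3) = 0.7072; θ_2 = 44.9920° (elbow-up)
β = atan2(1.7240,7.2280) = 13.4154°; ψ = atan2(2.1210,7.1216) = 16.5851°
θ_1 = β − ψ = -3.1697°

-3.170 44.992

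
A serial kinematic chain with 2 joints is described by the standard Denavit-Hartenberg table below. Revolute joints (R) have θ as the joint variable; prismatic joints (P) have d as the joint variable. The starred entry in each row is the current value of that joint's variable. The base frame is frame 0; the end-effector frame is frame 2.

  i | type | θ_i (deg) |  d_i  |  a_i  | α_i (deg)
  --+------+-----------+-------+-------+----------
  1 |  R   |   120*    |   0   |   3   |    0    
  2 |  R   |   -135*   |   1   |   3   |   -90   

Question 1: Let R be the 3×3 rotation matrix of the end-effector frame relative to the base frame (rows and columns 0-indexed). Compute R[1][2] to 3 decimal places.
End-effector z-axis (col 2 of R) = (0.2588,0.9659,0.0000)
R[1][2] = 0.9659

0.966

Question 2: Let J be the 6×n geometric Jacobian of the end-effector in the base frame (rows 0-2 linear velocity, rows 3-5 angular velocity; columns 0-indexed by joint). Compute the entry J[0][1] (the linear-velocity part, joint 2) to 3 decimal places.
axis z_1 = (0.0000,0.0000,1.0000); lever o_n−o_1 = (2.8978,-0.7765,1.0000)
cross product → J_v[:, 1] = (0.7765,2.8978,-0.0000)
J_ω[:, 1] = z_1
entry J[0][1] = 0.7765

0.776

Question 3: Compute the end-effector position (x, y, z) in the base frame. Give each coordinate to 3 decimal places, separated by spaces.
1.398 1.822 1.000

after link 1: o_1 = (-1.5000, 2.5981, 0.0000)
after link 2: o_2 = (1.3978, 1.8216, 1.0000)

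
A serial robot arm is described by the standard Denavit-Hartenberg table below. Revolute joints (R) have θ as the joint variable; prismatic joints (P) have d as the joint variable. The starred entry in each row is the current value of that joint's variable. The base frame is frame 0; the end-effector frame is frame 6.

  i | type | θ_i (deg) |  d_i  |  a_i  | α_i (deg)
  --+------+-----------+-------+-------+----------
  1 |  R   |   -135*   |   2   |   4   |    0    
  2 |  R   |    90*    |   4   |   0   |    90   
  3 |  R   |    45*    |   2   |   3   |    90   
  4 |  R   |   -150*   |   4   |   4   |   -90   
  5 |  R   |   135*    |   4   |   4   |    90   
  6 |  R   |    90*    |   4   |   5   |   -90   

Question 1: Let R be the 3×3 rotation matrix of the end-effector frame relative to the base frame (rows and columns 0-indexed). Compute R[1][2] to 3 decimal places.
End-effector z-axis (col 2 of R) = (0.2974,0.2026,-0.9330)
R[1][2] = 0.2026

0.203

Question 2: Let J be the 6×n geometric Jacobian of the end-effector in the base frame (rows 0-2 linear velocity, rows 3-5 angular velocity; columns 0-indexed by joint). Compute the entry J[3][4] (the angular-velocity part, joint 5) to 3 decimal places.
0.862

axis z_4 = (0.8624,0.3624,0.3536); lever o_n−o_4 = (4.9329,6.0898,7.1820)
cross product → J_v[:, 4] = (0.4495,-4.4495,3.4641)
J_ω[:, 4] = z_4
entry J[3][4] = 0.8624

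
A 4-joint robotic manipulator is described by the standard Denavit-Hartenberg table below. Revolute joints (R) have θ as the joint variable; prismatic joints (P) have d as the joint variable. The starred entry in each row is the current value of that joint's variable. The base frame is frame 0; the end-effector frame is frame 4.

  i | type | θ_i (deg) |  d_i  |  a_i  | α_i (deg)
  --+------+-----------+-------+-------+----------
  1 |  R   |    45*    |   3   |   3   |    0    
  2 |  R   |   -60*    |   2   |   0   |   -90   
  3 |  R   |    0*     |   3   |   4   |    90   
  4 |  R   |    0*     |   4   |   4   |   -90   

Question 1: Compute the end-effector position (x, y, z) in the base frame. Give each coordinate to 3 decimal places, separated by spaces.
after link 1: o_1 = (2.1213, 2.1213, 3.0000)
after link 2: o_2 = (2.1213, 2.1213, 5.0000)
after link 3: o_3 = (6.7615, 3.9838, 5.0000)
after link 4: o_4 = (10.6252, 2.9485, 9.0000)

10.625 2.949 9.000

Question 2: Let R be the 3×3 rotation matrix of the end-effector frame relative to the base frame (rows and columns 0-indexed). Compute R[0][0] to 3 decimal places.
End-effector x-axis (col 0 of R) = (0.9659,-0.2588,0.0000)
R[0][0] = 0.9659

0.966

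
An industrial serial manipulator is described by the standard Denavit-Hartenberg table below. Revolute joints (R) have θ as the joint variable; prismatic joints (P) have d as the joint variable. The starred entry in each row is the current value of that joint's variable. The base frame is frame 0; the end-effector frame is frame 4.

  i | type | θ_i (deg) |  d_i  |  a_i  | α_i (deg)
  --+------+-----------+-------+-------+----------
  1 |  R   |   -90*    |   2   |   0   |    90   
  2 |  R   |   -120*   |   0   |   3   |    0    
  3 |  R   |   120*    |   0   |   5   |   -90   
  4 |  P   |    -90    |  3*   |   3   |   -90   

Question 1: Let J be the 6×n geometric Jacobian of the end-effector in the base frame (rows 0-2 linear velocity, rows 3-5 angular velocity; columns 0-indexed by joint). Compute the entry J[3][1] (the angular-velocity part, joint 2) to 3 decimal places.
-1.000

axis z_1 = (-1.0000,-0.0000,0.0000); lever o_n−o_1 = (-3.0000,-3.5000,0.4019)
cross product → J_v[:, 1] = (0.0000,0.4019,3.5000)
J_ω[:, 1] = z_1
entry J[3][1] = -1.0000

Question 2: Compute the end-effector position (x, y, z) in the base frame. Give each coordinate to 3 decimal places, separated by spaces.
-3.000 -3.500 2.402

after link 1: o_1 = (0.0000, 0.0000, 2.0000)
after link 2: o_2 = (-0.0000, 1.5000, -0.5981)
after link 3: o_3 = (0.0000, -3.5000, -0.5981)
after link 4: o_4 = (-3.0000, -3.5000, 2.4019)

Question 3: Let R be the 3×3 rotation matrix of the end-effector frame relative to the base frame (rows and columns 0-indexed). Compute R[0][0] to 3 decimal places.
End-effector x-axis (col 0 of R) = (-1.0000,-0.0000,0.0000)
R[0][0] = -1.0000

-1.000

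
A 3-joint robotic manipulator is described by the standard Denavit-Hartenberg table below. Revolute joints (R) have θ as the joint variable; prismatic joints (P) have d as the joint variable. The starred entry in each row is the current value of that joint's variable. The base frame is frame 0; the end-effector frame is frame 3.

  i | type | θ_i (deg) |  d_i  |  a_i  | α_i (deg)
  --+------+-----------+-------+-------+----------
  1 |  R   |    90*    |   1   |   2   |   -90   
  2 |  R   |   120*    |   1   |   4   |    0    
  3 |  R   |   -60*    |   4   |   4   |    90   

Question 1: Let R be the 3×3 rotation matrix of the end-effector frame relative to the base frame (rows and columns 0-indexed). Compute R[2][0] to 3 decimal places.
-0.866

End-effector x-axis (col 0 of R) = (-0.0000,0.5000,-0.8660)
R[2][0] = -0.8660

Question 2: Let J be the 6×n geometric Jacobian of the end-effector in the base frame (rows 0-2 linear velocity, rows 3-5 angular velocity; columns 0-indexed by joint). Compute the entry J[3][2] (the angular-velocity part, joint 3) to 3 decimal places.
axis z_2 = (-1.0000,0.0000,0.0000); lever o_n−o_2 = (-4.0000,2.0000,-3.4641)
cross product → J_v[:, 2] = (-0.0000,-3.4641,-2.0000)
J_ω[:, 2] = z_2
entry J[3][2] = -1.0000

-1.000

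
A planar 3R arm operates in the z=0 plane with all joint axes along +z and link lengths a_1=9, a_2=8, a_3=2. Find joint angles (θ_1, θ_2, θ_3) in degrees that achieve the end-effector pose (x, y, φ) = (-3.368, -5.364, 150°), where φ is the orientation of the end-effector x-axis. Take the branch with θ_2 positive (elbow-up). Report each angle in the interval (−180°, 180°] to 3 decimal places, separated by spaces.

-163.834 135.000 178.834

wrist centre = target − a_3·(cos φ, sin φ) = (-1.6359, -6.3640)
cos θ_2 = (43.1768−9²−8²)/(2·9·8) = -0.7071; θ_2 = 134.9999° (elbow-up)
β = atan2(-6.3640,-1.6359) = -104.4165°; ψ = atan2(5.6569,3.3432) = 59.4173°
θ_1 = β − ψ = -163.8338°
θ_3 = φ − θ_1 − θ_2 = 178.8339° (wrapped to (-180°,180°])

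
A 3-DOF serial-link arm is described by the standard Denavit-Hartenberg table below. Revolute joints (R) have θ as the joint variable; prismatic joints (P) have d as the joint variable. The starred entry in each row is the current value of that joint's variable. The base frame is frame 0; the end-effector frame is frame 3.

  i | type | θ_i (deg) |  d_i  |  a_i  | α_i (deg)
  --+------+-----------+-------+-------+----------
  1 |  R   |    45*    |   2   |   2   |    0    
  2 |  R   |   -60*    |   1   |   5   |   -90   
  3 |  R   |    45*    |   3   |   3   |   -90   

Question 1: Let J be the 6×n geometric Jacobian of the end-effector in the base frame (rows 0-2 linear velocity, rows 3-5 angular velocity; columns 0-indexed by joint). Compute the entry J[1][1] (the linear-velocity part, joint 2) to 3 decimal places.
7.655

axis z_1 = (0.0000,0.0000,1.0000); lever o_n−o_1 = (7.6551,1.0546,-1.1213)
cross product → J_v[:, 1] = (-1.0546,7.6551,0.0000)
J_ω[:, 1] = z_1
entry J[1][1] = 7.6551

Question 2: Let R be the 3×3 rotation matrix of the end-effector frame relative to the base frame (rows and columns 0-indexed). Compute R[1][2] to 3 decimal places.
End-effector z-axis (col 2 of R) = (-0.6830,0.1830,-0.7071)
R[1][2] = 0.1830

0.183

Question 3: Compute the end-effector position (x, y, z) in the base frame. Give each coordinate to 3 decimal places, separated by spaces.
after link 1: o_1 = (1.4142, 1.4142, 2.0000)
after link 2: o_2 = (6.2438, 0.1201, 3.0000)
after link 3: o_3 = (9.0693, 2.4689, 0.8787)

9.069 2.469 0.879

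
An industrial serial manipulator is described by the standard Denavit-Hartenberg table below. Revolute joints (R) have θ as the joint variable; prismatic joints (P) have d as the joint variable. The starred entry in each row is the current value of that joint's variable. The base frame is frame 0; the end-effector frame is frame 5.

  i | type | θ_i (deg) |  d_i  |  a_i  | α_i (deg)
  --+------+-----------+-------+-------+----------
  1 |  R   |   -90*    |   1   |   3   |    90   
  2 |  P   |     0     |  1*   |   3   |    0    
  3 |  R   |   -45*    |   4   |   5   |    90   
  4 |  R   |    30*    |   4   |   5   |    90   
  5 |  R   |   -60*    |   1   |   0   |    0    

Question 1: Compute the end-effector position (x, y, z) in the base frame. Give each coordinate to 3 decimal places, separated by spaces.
-6.634 -10.123 -8.779

after link 1: o_1 = (0.0000, -3.0000, 1.0000)
after link 2: o_2 = (-1.0000, -6.0000, 1.0000)
after link 3: o_3 = (-5.0000, -9.5355, -2.5355)
after link 4: o_4 = (-7.5000, -9.7690, -8.4258)
after link 5: o_5 = (-6.6340, -10.1225, -8.7794)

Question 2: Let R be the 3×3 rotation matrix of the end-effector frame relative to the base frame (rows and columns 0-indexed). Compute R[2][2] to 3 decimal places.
-0.354

End-effector z-axis (col 2 of R) = (0.8660,-0.3536,-0.3536)
R[2][2] = -0.3536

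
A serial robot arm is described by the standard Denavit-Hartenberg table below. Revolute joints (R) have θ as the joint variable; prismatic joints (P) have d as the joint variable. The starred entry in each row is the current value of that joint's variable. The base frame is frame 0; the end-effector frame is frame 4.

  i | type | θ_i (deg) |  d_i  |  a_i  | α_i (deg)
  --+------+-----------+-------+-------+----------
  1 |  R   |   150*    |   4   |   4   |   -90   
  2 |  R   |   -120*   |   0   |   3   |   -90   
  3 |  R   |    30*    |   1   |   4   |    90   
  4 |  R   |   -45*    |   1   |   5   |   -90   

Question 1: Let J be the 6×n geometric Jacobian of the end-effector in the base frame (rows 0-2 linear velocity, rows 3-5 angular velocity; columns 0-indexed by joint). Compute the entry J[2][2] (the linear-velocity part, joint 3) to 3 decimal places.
-2.513

axis z_2 = (-0.7500,0.4330,0.5000); lever o_n−o_2 = (6.3949,-0.3414,4.8169)
cross product → J_v[:, 2] = (2.2565,6.8101,-2.5130)
J_ω[:, 2] = z_2
entry J[2][2] = -2.5130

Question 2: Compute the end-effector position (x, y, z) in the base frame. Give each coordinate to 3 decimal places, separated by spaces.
4.230 0.909 11.415

after link 1: o_1 = (-3.4641, 2.0000, 4.0000)
after link 2: o_2 = (-2.1651, 1.2500, 6.5981)
after link 3: o_3 = (-0.4151, 2.5490, 10.0981)
after link 4: o_4 = (4.2298, 0.9086, 11.4150)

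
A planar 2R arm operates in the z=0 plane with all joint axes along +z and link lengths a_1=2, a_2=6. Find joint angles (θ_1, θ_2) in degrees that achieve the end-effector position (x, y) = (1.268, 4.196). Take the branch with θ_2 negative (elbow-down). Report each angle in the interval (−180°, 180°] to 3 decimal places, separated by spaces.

-149.994 -150.005

cos θ_2 = (19.2142−2²−6²)/(2·2·6) = -0.8661; θ_2 = -150.0055° (elbow-down)
β = atan2(4.1960,1.2680) = 73.1856°; ψ = atan2(-2.9995,-3.1964) = -136.8205°
θ_1 = β − ψ = 210.0061°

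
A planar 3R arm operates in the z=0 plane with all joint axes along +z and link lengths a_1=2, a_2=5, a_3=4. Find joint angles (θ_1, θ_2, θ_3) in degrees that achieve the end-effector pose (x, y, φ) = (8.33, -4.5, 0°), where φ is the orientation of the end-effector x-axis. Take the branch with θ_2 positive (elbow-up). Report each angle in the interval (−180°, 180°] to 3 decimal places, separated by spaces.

wrist centre = target − a_3·(cos φ, sin φ) = (4.3300, -4.5000)
cos θ_2 = (38.9989−2²−5²)/(2·2·5) = 0.4999; θ_2 = 60.0036° (elbow-up)
β = atan2(-4.5000,4.3300) = -46.1030°; ψ = atan2(4.3303,4.4997) = 43.9007°
θ_1 = β − ψ = -90.0036°
θ_3 = φ − θ_1 − θ_2 = 30.0000° (wrapped to (-180°,180°])

-90.004 60.004 30.000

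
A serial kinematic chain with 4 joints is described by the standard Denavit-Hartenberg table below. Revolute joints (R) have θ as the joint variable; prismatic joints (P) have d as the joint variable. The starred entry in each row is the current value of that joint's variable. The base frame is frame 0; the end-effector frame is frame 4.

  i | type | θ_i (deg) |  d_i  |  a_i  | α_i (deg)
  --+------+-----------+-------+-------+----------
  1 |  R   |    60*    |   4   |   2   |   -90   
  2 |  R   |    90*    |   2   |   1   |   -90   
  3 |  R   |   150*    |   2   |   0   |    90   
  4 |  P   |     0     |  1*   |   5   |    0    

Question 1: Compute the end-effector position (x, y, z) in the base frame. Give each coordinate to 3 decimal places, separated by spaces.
1.183 -0.683 6.830

after link 1: o_1 = (1.0000, 1.7321, 4.0000)
after link 2: o_2 = (-0.7321, 2.7321, 3.0000)
after link 3: o_3 = (-1.7321, 1.0000, 3.0000)
after link 4: o_4 = (1.1830, -0.6830, 6.8301)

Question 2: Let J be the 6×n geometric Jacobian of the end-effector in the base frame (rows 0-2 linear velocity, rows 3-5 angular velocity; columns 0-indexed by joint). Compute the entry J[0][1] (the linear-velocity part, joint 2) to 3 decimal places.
axis z_1 = (-0.8660,0.5000,0.0000); lever o_n−o_1 = (0.1830,-2.4151,2.8301)
cross product → J_v[:, 1] = (1.4151,2.4510,2.0000)
J_ω[:, 1] = z_1
entry J[0][1] = 1.4151

1.415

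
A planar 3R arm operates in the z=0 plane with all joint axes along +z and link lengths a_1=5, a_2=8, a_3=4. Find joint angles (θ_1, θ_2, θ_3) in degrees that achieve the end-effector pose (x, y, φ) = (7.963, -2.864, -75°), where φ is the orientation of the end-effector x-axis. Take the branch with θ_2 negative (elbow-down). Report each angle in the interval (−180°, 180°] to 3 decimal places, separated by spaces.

wrist centre = target − a_3·(cos φ, sin φ) = (6.9277, 0.9997)
cos θ_2 = (48.9928−5²−8²)/(2·5·8) = -0.5001; θ_2 = -120.0060° (elbow-down)
β = atan2(0.9997,6.9277) = 8.2114°; ψ = atan2(-6.9278,0.9993) = -81.7922°
θ_1 = β − ψ = 90.0035°
θ_3 = φ − θ_1 − θ_2 = -44.9975° (wrapped to (-180°,180°])

90.004 -120.006 -44.998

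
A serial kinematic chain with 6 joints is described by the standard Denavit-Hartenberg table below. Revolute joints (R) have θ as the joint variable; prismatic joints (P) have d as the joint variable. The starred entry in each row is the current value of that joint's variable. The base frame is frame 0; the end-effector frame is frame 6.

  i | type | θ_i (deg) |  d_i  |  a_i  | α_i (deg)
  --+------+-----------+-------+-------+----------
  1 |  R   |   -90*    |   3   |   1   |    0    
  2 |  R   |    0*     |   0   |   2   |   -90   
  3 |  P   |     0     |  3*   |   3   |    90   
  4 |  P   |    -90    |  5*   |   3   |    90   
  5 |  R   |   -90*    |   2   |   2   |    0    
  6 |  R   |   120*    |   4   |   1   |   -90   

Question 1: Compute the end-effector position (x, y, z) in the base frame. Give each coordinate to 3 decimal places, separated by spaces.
-0.866 -0.000 6.500

after link 1: o_1 = (0.0000, -1.0000, 3.0000)
after link 2: o_2 = (0.0000, -3.0000, 3.0000)
after link 3: o_3 = (3.0000, -6.0000, 3.0000)
after link 4: o_4 = (0.0000, -6.0000, 8.0000)
after link 5: o_5 = (0.0000, -4.0000, 6.0000)
after link 6: o_6 = (-0.8660, -0.0000, 6.5000)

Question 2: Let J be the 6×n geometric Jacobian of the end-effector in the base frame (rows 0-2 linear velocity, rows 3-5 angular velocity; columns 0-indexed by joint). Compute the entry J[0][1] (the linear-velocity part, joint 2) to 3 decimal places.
-1.000

axis z_1 = (0.0000,0.0000,1.0000); lever o_n−o_1 = (-0.8660,1.0000,3.5000)
cross product → J_v[:, 1] = (-1.0000,-0.8660,0.0000)
J_ω[:, 1] = z_1
entry J[0][1] = -1.0000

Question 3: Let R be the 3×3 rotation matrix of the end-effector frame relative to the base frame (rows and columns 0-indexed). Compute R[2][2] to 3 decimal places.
End-effector z-axis (col 2 of R) = (0.5000,0.0000,0.8660)
R[2][2] = 0.8660

0.866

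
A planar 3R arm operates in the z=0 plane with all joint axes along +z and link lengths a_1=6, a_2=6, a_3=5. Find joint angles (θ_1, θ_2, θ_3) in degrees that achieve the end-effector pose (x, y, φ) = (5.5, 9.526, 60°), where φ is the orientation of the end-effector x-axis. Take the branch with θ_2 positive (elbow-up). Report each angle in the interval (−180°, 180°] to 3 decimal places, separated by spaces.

-0.003 120.003 -60.000

wrist centre = target − a_3·(cos φ, sin φ) = (3.0000, 5.1959)
cos θ_2 = (35.9971−6²−6²)/(2·6·6) = -0.5000; θ_2 = 120.0027° (elbow-up)
β = atan2(5.1959,3.0000) = 59.9987°; ψ = atan2(5.1960,2.9998) = 60.0013°
θ_1 = β − ψ = -0.0027°
θ_3 = φ − θ_1 − θ_2 = -60.0000° (wrapped to (-180°,180°])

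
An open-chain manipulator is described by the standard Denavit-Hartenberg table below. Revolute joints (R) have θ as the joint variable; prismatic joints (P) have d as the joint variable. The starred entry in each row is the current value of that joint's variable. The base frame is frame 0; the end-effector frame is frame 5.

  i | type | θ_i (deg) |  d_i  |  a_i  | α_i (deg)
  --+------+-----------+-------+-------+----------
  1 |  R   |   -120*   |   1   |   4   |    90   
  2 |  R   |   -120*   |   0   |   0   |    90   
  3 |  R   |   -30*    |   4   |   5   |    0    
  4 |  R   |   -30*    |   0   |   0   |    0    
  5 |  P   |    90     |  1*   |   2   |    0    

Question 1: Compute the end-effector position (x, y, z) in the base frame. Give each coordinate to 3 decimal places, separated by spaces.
2.980 2.161 -1.750

after link 1: o_1 = (-2.0000, -3.4641, 1.0000)
after link 2: o_2 = (-2.0000, -3.4641, 1.0000)
after link 3: o_3 = (2.9796, 0.1609, -0.7500)
after link 4: o_4 = (2.9796, 0.1609, -0.7500)
after link 5: o_5 = (2.9796, 2.1609, -1.7500)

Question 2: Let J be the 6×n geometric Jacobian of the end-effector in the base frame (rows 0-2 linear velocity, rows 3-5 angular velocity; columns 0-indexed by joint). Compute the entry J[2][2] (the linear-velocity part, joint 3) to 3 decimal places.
axis z_2 = (0.4330,0.7500,0.5000); lever o_n−o_2 = (4.9796,5.6250,-2.7500)
cross product → J_v[:, 2] = (-4.8750,3.6806,-1.2990)
J_ω[:, 2] = z_2
entry J[2][2] = -1.2990

-1.299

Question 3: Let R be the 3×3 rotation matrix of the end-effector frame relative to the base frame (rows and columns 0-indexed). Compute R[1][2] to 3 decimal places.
0.750

End-effector z-axis (col 2 of R) = (0.4330,0.7500,0.5000)
R[1][2] = 0.7500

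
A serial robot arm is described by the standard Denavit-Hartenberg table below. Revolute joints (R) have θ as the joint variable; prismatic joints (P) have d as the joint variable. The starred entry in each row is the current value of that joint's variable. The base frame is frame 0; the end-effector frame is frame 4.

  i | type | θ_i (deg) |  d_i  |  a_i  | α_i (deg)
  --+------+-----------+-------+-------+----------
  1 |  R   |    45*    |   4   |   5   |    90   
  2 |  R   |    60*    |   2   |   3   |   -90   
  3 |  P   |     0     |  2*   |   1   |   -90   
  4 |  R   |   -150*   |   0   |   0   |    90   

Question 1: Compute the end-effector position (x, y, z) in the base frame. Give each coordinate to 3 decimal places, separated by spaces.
after link 1: o_1 = (3.5355, 3.5355, 4.0000)
after link 2: o_2 = (6.0104, 3.1820, 6.5981)
after link 3: o_3 = (5.1392, 2.3108, 8.4641)
after link 4: o_4 = (5.1392, 2.3108, 8.4641)

5.139 2.311 8.464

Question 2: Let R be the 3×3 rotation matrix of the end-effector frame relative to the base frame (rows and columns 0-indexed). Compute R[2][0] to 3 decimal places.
-0.500

End-effector x-axis (col 0 of R) = (-0.6124,-0.6124,-0.5000)
R[2][0] = -0.5000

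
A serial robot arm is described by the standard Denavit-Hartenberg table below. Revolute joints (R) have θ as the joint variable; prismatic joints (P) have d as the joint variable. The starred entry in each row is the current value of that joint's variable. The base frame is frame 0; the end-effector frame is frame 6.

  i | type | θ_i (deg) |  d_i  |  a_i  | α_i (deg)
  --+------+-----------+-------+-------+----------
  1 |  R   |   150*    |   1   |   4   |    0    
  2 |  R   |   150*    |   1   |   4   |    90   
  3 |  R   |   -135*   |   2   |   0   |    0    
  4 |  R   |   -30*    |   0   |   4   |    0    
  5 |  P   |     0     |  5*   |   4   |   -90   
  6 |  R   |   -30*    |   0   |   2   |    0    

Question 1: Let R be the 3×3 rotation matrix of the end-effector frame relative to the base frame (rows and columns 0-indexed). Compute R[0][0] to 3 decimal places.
-0.851

End-effector x-axis (col 0 of R) = (-0.8513,0.4744,-0.2241)
R[0][0] = -0.8513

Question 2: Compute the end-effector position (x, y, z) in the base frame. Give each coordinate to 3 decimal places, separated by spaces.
after link 1: o_1 = (-3.4641, 2.0000, 1.0000)
after link 2: o_2 = (-1.4641, -1.4641, 2.0000)
after link 3: o_3 = (-3.1962, -2.4641, 2.0000)
after link 4: o_4 = (-5.1280, 0.8820, 0.9647)
after link 5: o_5 = (-11.3900, 1.7280, -0.0706)
after link 6: o_6 = (-13.0925, 2.6769, -0.5188)

-13.093 2.677 -0.519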